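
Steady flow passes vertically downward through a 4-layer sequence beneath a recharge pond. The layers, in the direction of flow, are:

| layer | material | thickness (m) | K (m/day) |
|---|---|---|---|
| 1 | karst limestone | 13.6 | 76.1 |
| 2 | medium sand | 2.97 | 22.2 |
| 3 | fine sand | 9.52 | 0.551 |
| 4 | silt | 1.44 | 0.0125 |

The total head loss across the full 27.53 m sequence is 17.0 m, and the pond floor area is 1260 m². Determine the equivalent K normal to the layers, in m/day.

0.207

Flow is perpendicular to layering, so the layers act in series and the equivalent K is the thickness-weighted harmonic mean.
Total thickness L = 13.6 + 2.97 + 9.52 + 1.44 = 27.53 m.
Σ(b_i/K_i) = 13.6/76.1 + 2.97/22.2 + 9.52/0.551 + 1.44/0.0125 = 132.8 d.
K_eq = L / Σ(b_i/K_i) = 27.53 / 132.8 = 0.2073 m/day.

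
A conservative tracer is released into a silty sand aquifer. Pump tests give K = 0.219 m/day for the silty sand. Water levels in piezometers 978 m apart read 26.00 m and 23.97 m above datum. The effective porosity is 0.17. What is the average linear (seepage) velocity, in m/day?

Hydraulic gradient i = (26.00 − 23.97) / 978 = 2.03 / 978 = 0.002076.
Darcy flux q = K · i = 0.2190 × 0.002076 = 0.0004546 m/day.
Seepage velocity v = q / n_e = 0.0004546 / 0.17 = 0.002674 m/day.

0.00267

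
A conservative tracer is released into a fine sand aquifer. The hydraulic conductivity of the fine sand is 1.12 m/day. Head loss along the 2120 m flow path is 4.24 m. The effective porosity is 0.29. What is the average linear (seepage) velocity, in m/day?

0.00772

Hydraulic gradient i = Δh / L = 4.24 / 2120 = 0.002000.
Darcy flux q = K · i = 1.120 × 0.002000 = 0.002240 m/day.
Seepage velocity v = q / n_e = 0.002240 / 0.29 = 0.007724 m/day.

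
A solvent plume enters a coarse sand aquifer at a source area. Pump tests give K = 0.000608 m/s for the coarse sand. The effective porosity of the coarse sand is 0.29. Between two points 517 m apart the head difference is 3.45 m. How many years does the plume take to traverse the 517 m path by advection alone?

1.17

Convert K: 0.000608 m/s × 86400 = 52.53 m/day.
Hydraulic gradient i = Δh / L = 3.45 / 517 = 0.006673.
Darcy flux q = K · i = 52.53 × 0.006673 = 0.3505 m/day.
Seepage velocity v = q / n_e = 0.3505 / 0.29 = 1.209 m/day.
Travel time t = L / v = 517 / 1.209 = 427.7 days = 1.171 years.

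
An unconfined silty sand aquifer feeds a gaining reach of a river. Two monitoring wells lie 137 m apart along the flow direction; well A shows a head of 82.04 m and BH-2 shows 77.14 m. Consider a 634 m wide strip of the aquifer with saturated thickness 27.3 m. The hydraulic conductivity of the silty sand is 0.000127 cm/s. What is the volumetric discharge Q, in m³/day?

67.9

Convert K: 0.000127 cm/s × 864 = 0.1097 m/day.
Cross-sectional area A = 634 × 27.3 = 17308 m².
Hydraulic gradient i = (82.04 − 77.14) / 137 = 4.9 / 137 = 0.03577.
Darcy's law: Q = K · A · i = 0.1097 × 17308 × 0.03577 = 67.93 m³/day.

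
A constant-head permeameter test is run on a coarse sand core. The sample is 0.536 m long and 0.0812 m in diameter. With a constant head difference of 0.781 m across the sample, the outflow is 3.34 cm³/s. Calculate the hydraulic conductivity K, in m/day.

38.2

Cross-sectional area A = π·(d/2)² = π × (0.0812/2)² = 0.005178 m².
Convert discharge: 3.34 cm³/s = 3.340e-06 m³/s.
Darcy's law rearranged: K = Q·L / (A·Δh) = 3.340e-06 × 0.536 / (0.005178 × 0.781) = 0.0004426 m/s = 38.24 m/day.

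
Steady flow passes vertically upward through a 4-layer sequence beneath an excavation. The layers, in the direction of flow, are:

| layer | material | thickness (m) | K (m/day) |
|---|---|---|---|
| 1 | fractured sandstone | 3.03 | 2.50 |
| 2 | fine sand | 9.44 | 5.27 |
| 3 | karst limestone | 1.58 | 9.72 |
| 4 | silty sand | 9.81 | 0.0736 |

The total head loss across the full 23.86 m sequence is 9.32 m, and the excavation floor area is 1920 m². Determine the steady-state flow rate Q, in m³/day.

Flow is perpendicular to layering, so the layers act in series and the equivalent K is the thickness-weighted harmonic mean.
Total thickness L = 3.03 + 9.44 + 1.58 + 9.81 = 23.86 m.
Σ(b_i/K_i) = 3.03/2.50 + 9.44/5.27 + 1.58/9.72 + 9.81/0.0736 = 136.5 d.
K_eq = L / Σ(b_i/K_i) = 23.86 / 136.5 = 0.1749 m/day.
Q = K_eq · A · (Δh/L) = 0.1749 × 1920 × (9.32/23.86) = 131.1 m³/day.

131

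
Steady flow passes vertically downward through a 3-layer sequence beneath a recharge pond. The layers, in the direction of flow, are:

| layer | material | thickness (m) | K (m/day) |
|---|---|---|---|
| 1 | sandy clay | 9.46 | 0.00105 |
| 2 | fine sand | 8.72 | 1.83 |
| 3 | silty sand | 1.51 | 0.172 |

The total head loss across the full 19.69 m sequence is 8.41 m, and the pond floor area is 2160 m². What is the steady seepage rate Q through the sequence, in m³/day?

Flow is perpendicular to layering, so the layers act in series and the equivalent K is the thickness-weighted harmonic mean.
Total thickness L = 9.46 + 8.72 + 1.51 = 19.69 m.
Σ(b_i/K_i) = 9.46/0.00105 + 8.72/1.83 + 1.51/0.172 = 9023 d.
K_eq = L / Σ(b_i/K_i) = 19.69 / 9023 = 0.002182 m/day.
Q = K_eq · A · (Δh/L) = 0.002182 × 2160 × (8.41/19.69) = 2.013 m³/day.

2.01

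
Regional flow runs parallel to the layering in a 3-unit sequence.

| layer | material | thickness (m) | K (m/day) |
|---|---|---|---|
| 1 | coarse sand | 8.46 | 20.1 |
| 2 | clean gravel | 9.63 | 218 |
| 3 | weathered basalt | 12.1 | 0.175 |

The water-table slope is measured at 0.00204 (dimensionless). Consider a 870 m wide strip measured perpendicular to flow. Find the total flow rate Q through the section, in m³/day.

4030

Flow is parallel to layering, so each bed carries its own Darcy discharge and the transmissivities add.
Σ(K_i·b_i) = 20.1×8.46 + 218×9.63 + 0.175×12.1 = 2272 m²/day.
Hydraulic gradient i = 0.00204.
Q = Σ(K_i·b_i) · W · i = 2272 × 870 × 0.002040 = 4031 m³/day.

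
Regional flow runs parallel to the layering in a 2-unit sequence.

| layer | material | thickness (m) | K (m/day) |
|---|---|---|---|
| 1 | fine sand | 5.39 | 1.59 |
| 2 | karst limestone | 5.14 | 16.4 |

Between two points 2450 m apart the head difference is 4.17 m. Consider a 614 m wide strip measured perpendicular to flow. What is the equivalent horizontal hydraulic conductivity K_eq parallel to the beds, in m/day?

8.82

Flow is parallel to layering, so each bed carries its own Darcy discharge and the transmissivities add.
Σ(K_i·b_i) = 1.59×5.39 + 16.4×5.14 = 92.87 m²/day.
Total thickness b = 10.53 m, so K_eq = Σ(K_i·b_i)/b = 8.819 m/day.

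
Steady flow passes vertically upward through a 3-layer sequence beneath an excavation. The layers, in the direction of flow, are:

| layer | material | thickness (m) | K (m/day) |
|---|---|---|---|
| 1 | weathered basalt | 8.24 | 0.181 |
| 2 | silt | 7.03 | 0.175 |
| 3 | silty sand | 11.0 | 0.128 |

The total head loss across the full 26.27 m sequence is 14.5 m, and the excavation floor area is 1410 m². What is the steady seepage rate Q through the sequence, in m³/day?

Flow is perpendicular to layering, so the layers act in series and the equivalent K is the thickness-weighted harmonic mean.
Total thickness L = 8.24 + 7.03 + 11.0 = 26.27 m.
Σ(b_i/K_i) = 8.24/0.181 + 7.03/0.175 + 11.0/0.128 = 171.6 d.
K_eq = L / Σ(b_i/K_i) = 26.27 / 171.6 = 0.1531 m/day.
Q = K_eq · A · (Δh/L) = 0.1531 × 1410 × (14.5/26.27) = 119.1 m³/day.

119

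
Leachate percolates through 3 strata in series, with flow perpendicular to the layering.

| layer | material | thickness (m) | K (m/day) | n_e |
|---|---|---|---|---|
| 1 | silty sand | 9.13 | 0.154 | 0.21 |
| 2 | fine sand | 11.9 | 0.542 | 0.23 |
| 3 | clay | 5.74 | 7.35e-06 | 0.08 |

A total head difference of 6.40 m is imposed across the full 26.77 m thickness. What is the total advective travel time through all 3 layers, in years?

With flow normal to the layers, continuity requires the same specific discharge q through every layer.
Σ(b_i/K_i) = 9.13/0.154 + 11.9/0.542 + 5.74/7.35e-06 = 7.810e+05 d.
q = Δh / Σ(b_i/K_i) = 6.40 / 7.810e+05 = 8.194e-06 m/day.
In each layer the seepage velocity is v_i = q/n_i, so the layer transit time is t_i = b_i·n_i / q:
  layer 1 (silty sand): t_1 = 9.13 × 0.21 / 8.194e-06 = 2.340e+05 d
  layer 2 (fine sand): t_2 = 11.9 × 0.23 / 8.194e-06 = 3.340e+05 d
  layer 3 (clay): t_3 = 5.74 × 0.08 / 8.194e-06 = 56039 d
Total t = Σ t_i = 6.240e+05 days = 1709 years.

1710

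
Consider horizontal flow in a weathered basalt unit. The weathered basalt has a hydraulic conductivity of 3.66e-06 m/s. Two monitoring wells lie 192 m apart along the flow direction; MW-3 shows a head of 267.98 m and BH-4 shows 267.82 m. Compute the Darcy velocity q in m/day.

Convert K: 3.66e-06 m/s × 86400 = 0.3162 m/day.
Hydraulic gradient i = (267.98 − 267.82) / 192 = 0.16 / 192 = 0.0008333.
Specific discharge q = K · i = 0.3162 × 0.0008333 = 0.0002635 m/day.

0.000264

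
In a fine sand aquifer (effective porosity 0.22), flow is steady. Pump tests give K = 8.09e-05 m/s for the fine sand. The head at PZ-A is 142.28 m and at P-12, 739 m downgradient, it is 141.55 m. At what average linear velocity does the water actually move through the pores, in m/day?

Convert K: 8.09e-05 m/s × 86400 = 6.990 m/day.
Hydraulic gradient i = (142.28 − 141.55) / 739 = 0.73 / 739 = 0.0009878.
Darcy flux q = K · i = 6.990 × 0.0009878 = 0.006905 m/day.
Seepage velocity v = q / n_e = 0.006905 / 0.22 = 0.03138 m/day.

0.0314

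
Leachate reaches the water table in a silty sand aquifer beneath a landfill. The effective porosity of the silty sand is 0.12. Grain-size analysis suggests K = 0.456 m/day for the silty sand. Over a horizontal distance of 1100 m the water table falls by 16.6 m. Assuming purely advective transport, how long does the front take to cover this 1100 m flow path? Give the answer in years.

Hydraulic gradient i = Δh / L = 16.6 / 1100 = 0.01509.
Darcy flux q = K · i = 0.4560 × 0.01509 = 0.006881 m/day.
Seepage velocity v = q / n_e = 0.006881 / 0.12 = 0.05735 m/day.
Travel time t = L / v = 1100 / 0.05735 = 19182 days = 52.52 years.

52.5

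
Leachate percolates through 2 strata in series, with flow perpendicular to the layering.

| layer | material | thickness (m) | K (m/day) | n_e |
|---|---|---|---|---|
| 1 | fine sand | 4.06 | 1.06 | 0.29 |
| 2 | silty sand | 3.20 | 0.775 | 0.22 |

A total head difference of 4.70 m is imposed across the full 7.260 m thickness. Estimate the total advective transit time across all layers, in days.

With flow normal to the layers, continuity requires the same specific discharge q through every layer.
Σ(b_i/K_i) = 4.06/1.06 + 3.20/0.775 = 7.959 d.
q = Δh / Σ(b_i/K_i) = 4.70 / 7.959 = 0.5905 m/day.
In each layer the seepage velocity is v_i = q/n_i, so the layer transit time is t_i = b_i·n_i / q:
  layer 1 (fine sand): t_1 = 4.06 × 0.29 / 0.5905 = 1.994 d
  layer 2 (silty sand): t_2 = 3.20 × 0.22 / 0.5905 = 1.192 d
Total t = Σ t_i = 3.186 days.

3.19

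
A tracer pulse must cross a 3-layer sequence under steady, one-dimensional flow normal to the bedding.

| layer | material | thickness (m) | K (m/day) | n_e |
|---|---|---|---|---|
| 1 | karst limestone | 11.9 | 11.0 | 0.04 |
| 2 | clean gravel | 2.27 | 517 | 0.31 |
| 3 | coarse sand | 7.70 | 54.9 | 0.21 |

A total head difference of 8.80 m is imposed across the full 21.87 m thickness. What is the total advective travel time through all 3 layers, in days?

0.390

With flow normal to the layers, continuity requires the same specific discharge q through every layer.
Σ(b_i/K_i) = 11.9/11.0 + 2.27/517 + 7.70/54.9 = 1.226 d.
q = Δh / Σ(b_i/K_i) = 8.80 / 1.226 = 7.175 m/day.
In each layer the seepage velocity is v_i = q/n_i, so the layer transit time is t_i = b_i·n_i / q:
  layer 1 (karst limestone): t_1 = 11.9 × 0.04 / 7.175 = 0.06634 d
  layer 2 (clean gravel): t_2 = 2.27 × 0.31 / 7.175 = 0.09808 d
  layer 3 (coarse sand): t_3 = 7.70 × 0.21 / 7.175 = 0.2254 d
Total t = Σ t_i = 0.3898 days.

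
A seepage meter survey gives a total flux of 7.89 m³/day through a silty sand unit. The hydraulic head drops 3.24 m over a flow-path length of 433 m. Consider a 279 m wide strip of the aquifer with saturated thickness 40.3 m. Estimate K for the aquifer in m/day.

0.0938

Cross-sectional area A = 279 × 40.3 = 11244 m².
Hydraulic gradient i = Δh / L = 3.24 / 433 = 0.007483.
From Q = K·A·i, K = Q / (A·i) = 7.89 / (11244 × 0.007483) = 0.09378 m/day.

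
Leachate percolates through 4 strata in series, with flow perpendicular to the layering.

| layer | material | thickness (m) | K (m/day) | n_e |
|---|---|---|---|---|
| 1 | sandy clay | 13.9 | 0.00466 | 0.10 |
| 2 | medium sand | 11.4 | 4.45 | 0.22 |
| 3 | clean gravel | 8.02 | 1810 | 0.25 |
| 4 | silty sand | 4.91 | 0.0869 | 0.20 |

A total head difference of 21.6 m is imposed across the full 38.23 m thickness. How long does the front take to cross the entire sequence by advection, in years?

With flow normal to the layers, continuity requires the same specific discharge q through every layer.
Σ(b_i/K_i) = 13.9/0.00466 + 11.4/4.45 + 8.02/1810 + 4.91/0.0869 = 3042 d.
q = Δh / Σ(b_i/K_i) = 21.6 / 3042 = 0.007101 m/day.
In each layer the seepage velocity is v_i = q/n_i, so the layer transit time is t_i = b_i·n_i / q:
  layer 1 (sandy clay): t_1 = 13.9 × 0.10 / 0.007101 = 195.8 d
  layer 2 (medium sand): t_2 = 11.4 × 0.22 / 0.007101 = 353.2 d
  layer 3 (clean gravel): t_3 = 8.02 × 0.25 / 0.007101 = 282.4 d
  layer 4 (silty sand): t_4 = 4.91 × 0.20 / 0.007101 = 138.3 d
Total t = Σ t_i = 969.6 days = 2.655 years.

2.65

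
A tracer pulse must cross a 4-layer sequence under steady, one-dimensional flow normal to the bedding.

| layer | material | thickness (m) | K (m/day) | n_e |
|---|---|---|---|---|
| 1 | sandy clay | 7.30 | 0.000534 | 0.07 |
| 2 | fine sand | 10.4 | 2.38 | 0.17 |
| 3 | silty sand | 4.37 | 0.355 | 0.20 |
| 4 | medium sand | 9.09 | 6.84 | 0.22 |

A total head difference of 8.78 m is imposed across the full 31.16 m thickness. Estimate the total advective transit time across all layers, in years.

With flow normal to the layers, continuity requires the same specific discharge q through every layer.
Σ(b_i/K_i) = 7.30/0.000534 + 10.4/2.38 + 4.37/0.355 + 9.09/6.84 = 13688 d.
q = Δh / Σ(b_i/K_i) = 8.78 / 13688 = 0.0006414 m/day.
In each layer the seepage velocity is v_i = q/n_i, so the layer transit time is t_i = b_i·n_i / q:
  layer 1 (sandy clay): t_1 = 7.30 × 0.07 / 0.0006414 = 796.7 d
  layer 2 (fine sand): t_2 = 10.4 × 0.17 / 0.0006414 = 2756 d
  layer 3 (silty sand): t_3 = 4.37 × 0.20 / 0.0006414 = 1363 d
  layer 4 (medium sand): t_4 = 9.09 × 0.22 / 0.0006414 = 3118 d
Total t = Σ t_i = 8033 days = 21.99 years.

22.0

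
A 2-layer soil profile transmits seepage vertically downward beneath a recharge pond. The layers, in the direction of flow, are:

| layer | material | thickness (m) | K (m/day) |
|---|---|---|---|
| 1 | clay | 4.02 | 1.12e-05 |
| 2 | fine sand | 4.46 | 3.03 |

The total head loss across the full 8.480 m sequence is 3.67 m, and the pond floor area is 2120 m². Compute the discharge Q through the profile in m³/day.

0.0217

Flow is perpendicular to layering, so the layers act in series and the equivalent K is the thickness-weighted harmonic mean.
Total thickness L = 4.02 + 4.46 = 8.480 m.
Σ(b_i/K_i) = 4.02/1.12e-05 + 4.46/3.03 = 3.589e+05 d.
K_eq = L / Σ(b_i/K_i) = 8.480 / 3.589e+05 = 2.363e-05 m/day.
Q = K_eq · A · (Δh/L) = 2.363e-05 × 2120 × (3.67/8.480) = 0.02168 m³/day.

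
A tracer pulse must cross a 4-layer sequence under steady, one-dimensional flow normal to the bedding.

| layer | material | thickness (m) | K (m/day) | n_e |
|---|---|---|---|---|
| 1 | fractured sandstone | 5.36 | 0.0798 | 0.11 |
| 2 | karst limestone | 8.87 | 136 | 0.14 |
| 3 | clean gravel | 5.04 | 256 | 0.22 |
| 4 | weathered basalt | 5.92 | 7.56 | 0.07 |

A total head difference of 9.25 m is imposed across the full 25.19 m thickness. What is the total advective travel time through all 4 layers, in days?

24.7

With flow normal to the layers, continuity requires the same specific discharge q through every layer.
Σ(b_i/K_i) = 5.36/0.0798 + 8.87/136 + 5.04/256 + 5.92/7.56 = 68.04 d.
q = Δh / Σ(b_i/K_i) = 9.25 / 68.04 = 0.1360 m/day.
In each layer the seepage velocity is v_i = q/n_i, so the layer transit time is t_i = b_i·n_i / q:
  layer 1 (fractured sandstone): t_1 = 5.36 × 0.11 / 0.1360 = 4.337 d
  layer 2 (karst limestone): t_2 = 8.87 × 0.14 / 0.1360 = 9.134 d
  layer 3 (clean gravel): t_3 = 5.04 × 0.22 / 0.1360 = 8.155 d
  layer 4 (weathered basalt): t_4 = 5.92 × 0.07 / 0.1360 = 3.048 d
Total t = Σ t_i = 24.67 days.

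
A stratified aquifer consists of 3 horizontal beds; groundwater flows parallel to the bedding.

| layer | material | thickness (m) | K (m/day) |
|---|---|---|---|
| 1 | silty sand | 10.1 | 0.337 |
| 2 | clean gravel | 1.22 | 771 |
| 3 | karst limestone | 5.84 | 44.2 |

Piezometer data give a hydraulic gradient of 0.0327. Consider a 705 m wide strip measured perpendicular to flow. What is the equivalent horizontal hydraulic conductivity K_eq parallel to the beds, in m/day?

Flow is parallel to layering, so each bed carries its own Darcy discharge and the transmissivities add.
Σ(K_i·b_i) = 0.337×10.1 + 771×1.22 + 44.2×5.84 = 1202 m²/day.
Total thickness b = 17.16 m, so K_eq = Σ(K_i·b_i)/b = 70.06 m/day.

70.1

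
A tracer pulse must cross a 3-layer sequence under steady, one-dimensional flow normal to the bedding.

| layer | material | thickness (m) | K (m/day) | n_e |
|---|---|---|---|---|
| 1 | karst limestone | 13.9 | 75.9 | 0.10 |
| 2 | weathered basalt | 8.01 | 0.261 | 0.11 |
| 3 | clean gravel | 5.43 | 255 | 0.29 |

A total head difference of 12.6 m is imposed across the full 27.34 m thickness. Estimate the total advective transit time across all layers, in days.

With flow normal to the layers, continuity requires the same specific discharge q through every layer.
Σ(b_i/K_i) = 13.9/75.9 + 8.01/0.261 + 5.43/255 = 30.89 d.
q = Δh / Σ(b_i/K_i) = 12.6 / 30.89 = 0.4078 m/day.
In each layer the seepage velocity is v_i = q/n_i, so the layer transit time is t_i = b_i·n_i / q:
  layer 1 (karst limestone): t_1 = 13.9 × 0.10 / 0.4078 = 3.408 d
  layer 2 (weathered basalt): t_2 = 8.01 × 0.11 / 0.4078 = 2.160 d
  layer 3 (clean gravel): t_3 = 5.43 × 0.29 / 0.4078 = 3.861 d
Total t = Σ t_i = 9.430 days.

9.43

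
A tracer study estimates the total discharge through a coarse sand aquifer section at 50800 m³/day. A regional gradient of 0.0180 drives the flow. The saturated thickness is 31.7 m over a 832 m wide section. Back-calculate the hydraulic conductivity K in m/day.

107

Cross-sectional area A = 832 × 31.7 = 26374 m².
Hydraulic gradient i = 0.0180.
From Q = K·A·i, K = Q / (A·i) = 50800 / (26374 × 0.01800) = 107.0 m/day.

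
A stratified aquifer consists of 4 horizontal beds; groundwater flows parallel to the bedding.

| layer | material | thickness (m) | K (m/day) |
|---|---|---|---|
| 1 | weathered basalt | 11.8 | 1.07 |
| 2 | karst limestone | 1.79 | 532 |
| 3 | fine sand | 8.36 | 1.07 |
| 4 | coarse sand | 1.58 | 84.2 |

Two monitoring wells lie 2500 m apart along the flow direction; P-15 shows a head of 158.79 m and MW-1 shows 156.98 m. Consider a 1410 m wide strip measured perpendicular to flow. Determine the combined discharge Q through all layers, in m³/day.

1130

Flow is parallel to layering, so each bed carries its own Darcy discharge and the transmissivities add.
Σ(K_i·b_i) = 1.07×11.8 + 532×1.79 + 1.07×8.36 + 84.2×1.58 = 1107 m²/day.
Hydraulic gradient i = (158.79 − 156.98) / 2500 = 1.81 / 2500 = 0.0007240.
Q = Σ(K_i·b_i) · W · i = 1107 × 1410 × 0.0007240 = 1130 m³/day.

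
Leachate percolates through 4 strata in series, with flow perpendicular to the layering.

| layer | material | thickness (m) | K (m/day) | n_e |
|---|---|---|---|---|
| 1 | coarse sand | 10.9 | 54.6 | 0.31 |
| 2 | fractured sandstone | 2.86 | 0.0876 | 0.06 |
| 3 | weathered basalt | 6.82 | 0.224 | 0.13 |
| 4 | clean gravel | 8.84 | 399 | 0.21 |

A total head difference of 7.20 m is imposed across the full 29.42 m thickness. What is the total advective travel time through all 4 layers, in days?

With flow normal to the layers, continuity requires the same specific discharge q through every layer.
Σ(b_i/K_i) = 10.9/54.6 + 2.86/0.0876 + 6.82/0.224 + 8.84/399 = 63.32 d.
q = Δh / Σ(b_i/K_i) = 7.20 / 63.32 = 0.1137 m/day.
In each layer the seepage velocity is v_i = q/n_i, so the layer transit time is t_i = b_i·n_i / q:
  layer 1 (coarse sand): t_1 = 10.9 × 0.31 / 0.1137 = 29.71 d
  layer 2 (fractured sandstone): t_2 = 2.86 × 0.06 / 0.1137 = 1.509 d
  layer 3 (weathered basalt): t_3 = 6.82 × 0.13 / 0.1137 = 7.797 d
  layer 4 (clean gravel): t_4 = 8.84 × 0.21 / 0.1137 = 16.33 d
Total t = Σ t_i = 55.35 days.

55.3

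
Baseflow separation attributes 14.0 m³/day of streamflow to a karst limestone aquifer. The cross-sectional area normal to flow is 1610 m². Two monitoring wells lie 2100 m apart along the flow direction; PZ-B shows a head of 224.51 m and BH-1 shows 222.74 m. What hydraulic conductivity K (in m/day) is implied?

10.3

Hydraulic gradient i = (224.51 − 222.74) / 2100 = 1.77 / 2100 = 0.0008429.
From Q = K·A·i, K = Q / (A·i) = 14.0 / (1610 × 0.0008429) = 10.32 m/day.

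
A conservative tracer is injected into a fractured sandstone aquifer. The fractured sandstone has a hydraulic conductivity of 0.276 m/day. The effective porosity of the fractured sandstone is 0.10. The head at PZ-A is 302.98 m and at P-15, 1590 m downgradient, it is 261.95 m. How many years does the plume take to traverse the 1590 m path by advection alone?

Hydraulic gradient i = (302.98 − 261.95) / 1590 = 41.03 / 1590 = 0.02581.
Darcy flux q = K · i = 0.2760 × 0.02581 = 0.007122 m/day.
Seepage velocity v = q / n_e = 0.007122 / 0.10 = 0.07122 m/day.
Travel time t = L / v = 1590 / 0.07122 = 22325 days = 61.12 years.

61.1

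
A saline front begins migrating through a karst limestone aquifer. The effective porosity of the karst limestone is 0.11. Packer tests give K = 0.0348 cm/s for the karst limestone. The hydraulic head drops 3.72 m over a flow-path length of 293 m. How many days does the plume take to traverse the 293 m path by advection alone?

Convert K: 0.0348 cm/s × 864 = 30.07 m/day.
Hydraulic gradient i = Δh / L = 3.72 / 293 = 0.01270.
Darcy flux q = K · i = 30.07 × 0.01270 = 0.3817 m/day.
Seepage velocity v = q / n_e = 0.3817 / 0.11 = 3.470 m/day.
Travel time t = L / v = 293 / 3.470 = 84.43 days.

84.4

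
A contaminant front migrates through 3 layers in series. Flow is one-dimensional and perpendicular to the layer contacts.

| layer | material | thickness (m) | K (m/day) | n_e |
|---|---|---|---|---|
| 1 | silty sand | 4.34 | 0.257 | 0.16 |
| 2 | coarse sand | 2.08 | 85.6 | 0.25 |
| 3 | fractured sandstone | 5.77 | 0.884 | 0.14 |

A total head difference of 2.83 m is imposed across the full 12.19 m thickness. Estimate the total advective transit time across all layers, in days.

With flow normal to the layers, continuity requires the same specific discharge q through every layer.
Σ(b_i/K_i) = 4.34/0.257 + 2.08/85.6 + 5.77/0.884 = 23.44 d.
q = Δh / Σ(b_i/K_i) = 2.83 / 23.44 = 0.1207 m/day.
In each layer the seepage velocity is v_i = q/n_i, so the layer transit time is t_i = b_i·n_i / q:
  layer 1 (silty sand): t_1 = 4.34 × 0.16 / 0.1207 = 5.751 d
  layer 2 (coarse sand): t_2 = 2.08 × 0.25 / 0.1207 = 4.307 d
  layer 3 (fractured sandstone): t_3 = 5.77 × 0.14 / 0.1207 = 6.690 d
Total t = Σ t_i = 16.75 days.

16.7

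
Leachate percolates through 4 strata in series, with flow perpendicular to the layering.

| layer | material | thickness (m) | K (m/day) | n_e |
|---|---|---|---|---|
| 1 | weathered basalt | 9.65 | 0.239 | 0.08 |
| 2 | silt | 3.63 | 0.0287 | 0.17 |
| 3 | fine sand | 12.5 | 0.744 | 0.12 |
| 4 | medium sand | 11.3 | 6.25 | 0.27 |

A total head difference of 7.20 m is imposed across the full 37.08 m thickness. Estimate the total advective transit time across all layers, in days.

153

With flow normal to the layers, continuity requires the same specific discharge q through every layer.
Σ(b_i/K_i) = 9.65/0.239 + 3.63/0.0287 + 12.5/0.744 + 11.3/6.25 = 185.5 d.
q = Δh / Σ(b_i/K_i) = 7.20 / 185.5 = 0.03882 m/day.
In each layer the seepage velocity is v_i = q/n_i, so the layer transit time is t_i = b_i·n_i / q:
  layer 1 (weathered basalt): t_1 = 9.65 × 0.08 / 0.03882 = 19.89 d
  layer 2 (silt): t_2 = 3.63 × 0.17 / 0.03882 = 15.90 d
  layer 3 (fine sand): t_3 = 12.5 × 0.12 / 0.03882 = 38.64 d
  layer 4 (medium sand): t_4 = 11.3 × 0.27 / 0.03882 = 78.59 d
Total t = Σ t_i = 153.0 days.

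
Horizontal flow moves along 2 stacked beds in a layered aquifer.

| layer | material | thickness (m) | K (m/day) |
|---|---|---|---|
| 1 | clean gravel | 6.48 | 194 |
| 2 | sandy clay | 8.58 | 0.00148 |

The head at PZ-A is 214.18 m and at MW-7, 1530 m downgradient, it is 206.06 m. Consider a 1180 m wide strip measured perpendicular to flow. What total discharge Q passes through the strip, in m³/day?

7870

Flow is parallel to layering, so each bed carries its own Darcy discharge and the transmissivities add.
Σ(K_i·b_i) = 194×6.48 + 0.00148×8.58 = 1257 m²/day.
Hydraulic gradient i = (214.18 − 206.06) / 1530 = 8.12 / 1530 = 0.005307.
Q = Σ(K_i·b_i) · W · i = 1257 × 1180 × 0.005307 = 7873 m³/day.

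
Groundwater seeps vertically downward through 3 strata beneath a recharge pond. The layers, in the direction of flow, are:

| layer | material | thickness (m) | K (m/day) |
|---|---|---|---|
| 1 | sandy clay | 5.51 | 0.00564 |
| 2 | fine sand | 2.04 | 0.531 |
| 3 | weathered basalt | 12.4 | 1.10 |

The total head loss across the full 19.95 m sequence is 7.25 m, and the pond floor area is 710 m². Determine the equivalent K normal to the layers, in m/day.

Flow is perpendicular to layering, so the layers act in series and the equivalent K is the thickness-weighted harmonic mean.
Total thickness L = 5.51 + 2.04 + 12.4 = 19.95 m.
Σ(b_i/K_i) = 5.51/0.00564 + 2.04/0.531 + 12.4/1.10 = 992.1 d.
K_eq = L / Σ(b_i/K_i) = 19.95 / 992.1 = 0.02011 m/day.

0.0201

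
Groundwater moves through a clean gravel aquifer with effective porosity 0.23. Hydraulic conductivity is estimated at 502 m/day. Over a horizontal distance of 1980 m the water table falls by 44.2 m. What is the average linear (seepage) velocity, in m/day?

Hydraulic gradient i = Δh / L = 44.2 / 1980 = 0.02232.
Darcy flux q = K · i = 502.0 × 0.02232 = 11.21 m/day.
Seepage velocity v = q / n_e = 11.21 / 0.23 = 48.72 m/day.

48.7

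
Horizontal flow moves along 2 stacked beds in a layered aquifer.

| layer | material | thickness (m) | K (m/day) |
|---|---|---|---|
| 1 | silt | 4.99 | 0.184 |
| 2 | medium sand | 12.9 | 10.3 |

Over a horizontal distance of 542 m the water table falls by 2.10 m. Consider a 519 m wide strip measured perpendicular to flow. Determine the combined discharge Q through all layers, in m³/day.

269

Flow is parallel to layering, so each bed carries its own Darcy discharge and the transmissivities add.
Σ(K_i·b_i) = 0.184×4.99 + 10.3×12.9 = 133.8 m²/day.
Hydraulic gradient i = Δh / L = 2.10 / 542 = 0.003875.
Q = Σ(K_i·b_i) · W · i = 133.8 × 519 × 0.003875 = 269.0 m³/day.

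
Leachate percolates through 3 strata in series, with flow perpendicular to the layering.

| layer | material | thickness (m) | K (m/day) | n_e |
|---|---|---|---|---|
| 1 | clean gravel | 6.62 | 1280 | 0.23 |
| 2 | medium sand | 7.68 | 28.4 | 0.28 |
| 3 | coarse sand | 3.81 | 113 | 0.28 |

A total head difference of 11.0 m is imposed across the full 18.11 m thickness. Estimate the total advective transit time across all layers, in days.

With flow normal to the layers, continuity requires the same specific discharge q through every layer.
Σ(b_i/K_i) = 6.62/1280 + 7.68/28.4 + 3.81/113 = 0.3093 d.
q = Δh / Σ(b_i/K_i) = 11.0 / 0.3093 = 35.56 m/day.
In each layer the seepage velocity is v_i = q/n_i, so the layer transit time is t_i = b_i·n_i / q:
  layer 1 (clean gravel): t_1 = 6.62 × 0.23 / 35.56 = 0.04281 d
  layer 2 (medium sand): t_2 = 7.68 × 0.28 / 35.56 = 0.06047 d
  layer 3 (coarse sand): t_3 = 3.81 × 0.28 / 35.56 = 0.03000 d
Total t = Σ t_i = 0.1333 days.

0.133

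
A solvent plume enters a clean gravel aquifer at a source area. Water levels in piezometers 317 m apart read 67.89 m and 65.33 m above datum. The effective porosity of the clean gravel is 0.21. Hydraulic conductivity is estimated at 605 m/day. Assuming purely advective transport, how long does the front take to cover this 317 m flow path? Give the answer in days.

Hydraulic gradient i = (67.89 − 65.33) / 317 = 2.56 / 317 = 0.008076.
Darcy flux q = K · i = 605.0 × 0.008076 = 4.886 m/day.
Seepage velocity v = q / n_e = 4.886 / 0.21 = 23.27 m/day.
Travel time t = L / v = 317 / 23.27 = 13.63 days.

13.6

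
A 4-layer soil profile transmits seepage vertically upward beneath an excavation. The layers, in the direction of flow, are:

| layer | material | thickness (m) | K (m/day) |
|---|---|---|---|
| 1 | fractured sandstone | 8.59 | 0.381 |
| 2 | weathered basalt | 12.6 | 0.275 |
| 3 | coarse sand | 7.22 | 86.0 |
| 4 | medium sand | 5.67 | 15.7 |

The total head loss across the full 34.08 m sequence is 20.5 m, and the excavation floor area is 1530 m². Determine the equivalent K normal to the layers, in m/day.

Flow is perpendicular to layering, so the layers act in series and the equivalent K is the thickness-weighted harmonic mean.
Total thickness L = 8.59 + 12.6 + 7.22 + 5.67 = 34.08 m.
Σ(b_i/K_i) = 8.59/0.381 + 12.6/0.275 + 7.22/86.0 + 5.67/15.7 = 68.81 d.
K_eq = L / Σ(b_i/K_i) = 34.08 / 68.81 = 0.4953 m/day.

0.495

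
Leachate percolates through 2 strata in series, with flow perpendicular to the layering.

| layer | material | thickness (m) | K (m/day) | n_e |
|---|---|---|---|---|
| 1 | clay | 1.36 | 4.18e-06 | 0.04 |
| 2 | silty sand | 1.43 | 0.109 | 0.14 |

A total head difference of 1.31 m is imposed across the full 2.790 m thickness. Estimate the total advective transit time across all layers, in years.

173

With flow normal to the layers, continuity requires the same specific discharge q through every layer.
Σ(b_i/K_i) = 1.36/4.18e-06 + 1.43/0.109 = 3.254e+05 d.
q = Δh / Σ(b_i/K_i) = 1.31 / 3.254e+05 = 4.026e-06 m/day.
In each layer the seepage velocity is v_i = q/n_i, so the layer transit time is t_i = b_i·n_i / q:
  layer 1 (clay): t_1 = 1.36 × 0.04 / 4.026e-06 = 13512 d
  layer 2 (silty sand): t_2 = 1.43 × 0.14 / 4.026e-06 = 49725 d
Total t = Σ t_i = 63236 days = 173.1 years.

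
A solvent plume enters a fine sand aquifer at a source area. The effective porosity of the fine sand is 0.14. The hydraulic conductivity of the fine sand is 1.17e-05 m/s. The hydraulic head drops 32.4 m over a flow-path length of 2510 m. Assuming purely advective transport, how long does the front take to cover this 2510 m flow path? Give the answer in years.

Convert K: 1.17e-05 m/s × 86400 = 1.011 m/day.
Hydraulic gradient i = Δh / L = 32.4 / 2510 = 0.01291.
Darcy flux q = K · i = 1.011 × 0.01291 = 0.01305 m/day.
Seepage velocity v = q / n_e = 0.01305 / 0.14 = 0.09321 m/day.
Travel time t = L / v = 2510 / 0.09321 = 26930 days = 73.73 years.

73.7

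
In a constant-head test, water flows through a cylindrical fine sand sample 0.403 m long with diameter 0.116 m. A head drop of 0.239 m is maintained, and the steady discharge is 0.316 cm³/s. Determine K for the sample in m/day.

Cross-sectional area A = π·(d/2)² = π × (0.116/2)² = 0.01057 m².
Convert discharge: 0.316 cm³/s = 3.160e-07 m³/s.
Darcy's law rearranged: K = Q·L / (A·Δh) = 3.160e-07 × 0.403 / (0.01057 × 0.239) = 5.042e-05 m/s = 4.356 m/day.

4.36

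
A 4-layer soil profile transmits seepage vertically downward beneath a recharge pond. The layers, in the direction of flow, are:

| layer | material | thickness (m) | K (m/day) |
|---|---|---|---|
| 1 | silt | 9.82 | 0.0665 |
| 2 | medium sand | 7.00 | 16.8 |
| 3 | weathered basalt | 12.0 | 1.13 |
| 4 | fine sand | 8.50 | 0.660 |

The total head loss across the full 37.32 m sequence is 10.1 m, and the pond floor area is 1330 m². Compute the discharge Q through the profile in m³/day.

Flow is perpendicular to layering, so the layers act in series and the equivalent K is the thickness-weighted harmonic mean.
Total thickness L = 9.82 + 7.00 + 12.0 + 8.50 = 37.32 m.
Σ(b_i/K_i) = 9.82/0.0665 + 7.00/16.8 + 12.0/1.13 + 8.50/0.660 = 171.6 d.
K_eq = L / Σ(b_i/K_i) = 37.32 / 171.6 = 0.2175 m/day.
Q = K_eq · A · (Δh/L) = 0.2175 × 1330 × (10.1/37.32) = 78.29 m³/day.

78.3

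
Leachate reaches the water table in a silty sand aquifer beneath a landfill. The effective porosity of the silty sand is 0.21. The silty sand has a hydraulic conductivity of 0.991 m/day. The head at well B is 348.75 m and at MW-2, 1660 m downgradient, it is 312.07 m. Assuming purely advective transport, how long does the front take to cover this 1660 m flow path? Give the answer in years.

43.6

Hydraulic gradient i = (348.75 − 312.07) / 1660 = 36.68 / 1660 = 0.02210.
Darcy flux q = K · i = 0.9910 × 0.02210 = 0.02190 m/day.
Seepage velocity v = q / n_e = 0.02190 / 0.21 = 0.1043 m/day.
Travel time t = L / v = 1660 / 0.1043 = 15920 days = 43.59 years.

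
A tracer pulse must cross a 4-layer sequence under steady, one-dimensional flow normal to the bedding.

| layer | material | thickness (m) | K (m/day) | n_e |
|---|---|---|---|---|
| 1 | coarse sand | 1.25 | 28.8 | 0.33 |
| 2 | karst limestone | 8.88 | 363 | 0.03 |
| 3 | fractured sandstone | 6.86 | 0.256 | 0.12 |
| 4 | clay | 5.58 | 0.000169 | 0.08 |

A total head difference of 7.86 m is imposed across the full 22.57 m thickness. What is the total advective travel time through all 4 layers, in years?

22.4

With flow normal to the layers, continuity requires the same specific discharge q through every layer.
Σ(b_i/K_i) = 1.25/28.8 + 8.88/363 + 6.86/0.256 + 5.58/0.000169 = 33045 d.
q = Δh / Σ(b_i/K_i) = 7.86 / 33045 = 0.0002379 m/day.
In each layer the seepage velocity is v_i = q/n_i, so the layer transit time is t_i = b_i·n_i / q:
  layer 1 (coarse sand): t_1 = 1.25 × 0.33 / 0.0002379 = 1734 d
  layer 2 (karst limestone): t_2 = 8.88 × 0.03 / 0.0002379 = 1120 d
  layer 3 (fractured sandstone): t_3 = 6.86 × 0.12 / 0.0002379 = 3461 d
  layer 4 (clay): t_4 = 5.58 × 0.08 / 0.0002379 = 1877 d
Total t = Σ t_i = 8192 days = 22.43 years.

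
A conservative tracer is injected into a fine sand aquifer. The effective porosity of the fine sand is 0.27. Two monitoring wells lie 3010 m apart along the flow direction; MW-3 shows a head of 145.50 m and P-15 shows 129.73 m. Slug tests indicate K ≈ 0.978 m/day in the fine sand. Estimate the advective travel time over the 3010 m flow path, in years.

Hydraulic gradient i = (145.50 − 129.73) / 3010 = 15.77 / 3010 = 0.005239.
Darcy flux q = K · i = 0.9780 × 0.005239 = 0.005124 m/day.
Seepage velocity v = q / n_e = 0.005124 / 0.27 = 0.01898 m/day.
Travel time t = L / v = 3010 / 0.01898 = 1.586e+05 days = 434.2 years.

434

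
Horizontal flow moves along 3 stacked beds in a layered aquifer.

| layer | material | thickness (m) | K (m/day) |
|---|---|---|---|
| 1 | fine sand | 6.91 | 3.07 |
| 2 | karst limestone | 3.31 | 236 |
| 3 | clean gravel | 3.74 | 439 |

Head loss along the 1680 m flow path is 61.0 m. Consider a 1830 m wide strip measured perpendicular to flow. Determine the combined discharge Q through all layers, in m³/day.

Flow is parallel to layering, so each bed carries its own Darcy discharge and the transmissivities add.
Σ(K_i·b_i) = 3.07×6.91 + 236×3.31 + 439×3.74 = 2444 m²/day.
Hydraulic gradient i = Δh / L = 61.0 / 1680 = 0.03631.
Q = Σ(K_i·b_i) · W · i = 2444 × 1830 × 0.03631 = 1.624e+05 m³/day.

162000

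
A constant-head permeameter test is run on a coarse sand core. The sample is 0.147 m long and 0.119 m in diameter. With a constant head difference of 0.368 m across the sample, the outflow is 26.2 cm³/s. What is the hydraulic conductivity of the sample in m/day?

81.3

Cross-sectional area A = π·(d/2)² = π × (0.119/2)² = 0.01112 m².
Convert discharge: 26.2 cm³/s = 2.620e-05 m³/s.
Darcy's law rearranged: K = Q·L / (A·Δh) = 2.620e-05 × 0.147 / (0.01112 × 0.368) = 0.0009410 m/s = 81.30 m/day.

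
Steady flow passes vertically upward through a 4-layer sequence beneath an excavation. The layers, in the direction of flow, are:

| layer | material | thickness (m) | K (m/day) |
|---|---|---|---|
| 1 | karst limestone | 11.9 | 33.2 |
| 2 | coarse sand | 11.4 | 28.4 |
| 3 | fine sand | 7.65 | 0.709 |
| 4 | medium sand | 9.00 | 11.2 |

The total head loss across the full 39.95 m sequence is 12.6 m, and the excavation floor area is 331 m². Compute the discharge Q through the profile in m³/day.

338

Flow is perpendicular to layering, so the layers act in series and the equivalent K is the thickness-weighted harmonic mean.
Total thickness L = 11.9 + 11.4 + 7.65 + 9.00 = 39.95 m.
Σ(b_i/K_i) = 11.9/33.2 + 11.4/28.4 + 7.65/0.709 + 9.00/11.2 = 12.35 d.
K_eq = L / Σ(b_i/K_i) = 39.95 / 12.35 = 3.234 m/day.
Q = K_eq · A · (Δh/L) = 3.234 × 331 × (12.6/39.95) = 337.6 m³/day.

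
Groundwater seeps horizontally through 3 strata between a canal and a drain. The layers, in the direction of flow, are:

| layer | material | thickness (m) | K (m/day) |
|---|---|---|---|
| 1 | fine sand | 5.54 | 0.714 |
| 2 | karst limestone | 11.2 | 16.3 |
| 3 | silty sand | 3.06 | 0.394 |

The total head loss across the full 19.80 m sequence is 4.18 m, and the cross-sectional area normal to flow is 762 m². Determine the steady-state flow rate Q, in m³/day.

196

Flow is perpendicular to layering, so the layers act in series and the equivalent K is the thickness-weighted harmonic mean.
Total thickness L = 5.54 + 11.2 + 3.06 = 19.80 m.
Σ(b_i/K_i) = 5.54/0.714 + 11.2/16.3 + 3.06/0.394 = 16.21 d.
K_eq = L / Σ(b_i/K_i) = 19.80 / 16.21 = 1.221 m/day.
Q = K_eq · A · (Δh/L) = 1.221 × 762 × (4.18/19.80) = 196.5 m³/day.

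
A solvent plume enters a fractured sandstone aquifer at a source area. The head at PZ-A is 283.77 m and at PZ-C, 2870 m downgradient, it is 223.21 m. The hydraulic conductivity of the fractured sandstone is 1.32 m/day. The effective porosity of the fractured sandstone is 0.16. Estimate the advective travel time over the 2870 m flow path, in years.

45.1

Hydraulic gradient i = (283.77 − 223.21) / 2870 = 60.56 / 2870 = 0.02110.
Darcy flux q = K · i = 1.320 × 0.02110 = 0.02785 m/day.
Seepage velocity v = q / n_e = 0.02785 / 0.16 = 0.1741 m/day.
Travel time t = L / v = 2870 / 0.1741 = 16486 days = 45.14 years.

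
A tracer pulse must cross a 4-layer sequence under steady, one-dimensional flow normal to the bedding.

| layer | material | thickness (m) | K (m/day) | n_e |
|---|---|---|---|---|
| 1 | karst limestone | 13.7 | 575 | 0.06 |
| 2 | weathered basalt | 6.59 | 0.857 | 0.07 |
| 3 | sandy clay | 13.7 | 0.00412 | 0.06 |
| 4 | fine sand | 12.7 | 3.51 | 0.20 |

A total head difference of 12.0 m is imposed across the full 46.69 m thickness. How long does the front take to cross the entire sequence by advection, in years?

With flow normal to the layers, continuity requires the same specific discharge q through every layer.
Σ(b_i/K_i) = 13.7/575 + 6.59/0.857 + 13.7/0.00412 + 12.7/3.51 = 3337 d.
q = Δh / Σ(b_i/K_i) = 12.0 / 3337 = 0.003597 m/day.
In each layer the seepage velocity is v_i = q/n_i, so the layer transit time is t_i = b_i·n_i / q:
  layer 1 (karst limestone): t_1 = 13.7 × 0.06 / 0.003597 = 228.6 d
  layer 2 (weathered basalt): t_2 = 6.59 × 0.07 / 0.003597 = 128.3 d
  layer 3 (sandy clay): t_3 = 13.7 × 0.06 / 0.003597 = 228.6 d
  layer 4 (fine sand): t_4 = 12.7 × 0.20 / 0.003597 = 706.2 d
Total t = Σ t_i = 1292 days = 3.536 years.

3.54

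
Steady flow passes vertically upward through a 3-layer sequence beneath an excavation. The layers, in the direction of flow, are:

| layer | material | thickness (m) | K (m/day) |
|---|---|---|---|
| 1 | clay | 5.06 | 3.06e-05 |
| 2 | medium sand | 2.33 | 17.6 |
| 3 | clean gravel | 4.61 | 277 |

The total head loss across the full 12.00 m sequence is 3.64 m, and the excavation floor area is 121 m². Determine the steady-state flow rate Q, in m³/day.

0.00266

Flow is perpendicular to layering, so the layers act in series and the equivalent K is the thickness-weighted harmonic mean.
Total thickness L = 5.06 + 2.33 + 4.61 = 12.00 m.
Σ(b_i/K_i) = 5.06/3.06e-05 + 2.33/17.6 + 4.61/277 = 1.654e+05 d.
K_eq = L / Σ(b_i/K_i) = 12.00 / 1.654e+05 = 7.257e-05 m/day.
Q = K_eq · A · (Δh/L) = 7.257e-05 × 121 × (3.64/12.00) = 0.002664 m³/day.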